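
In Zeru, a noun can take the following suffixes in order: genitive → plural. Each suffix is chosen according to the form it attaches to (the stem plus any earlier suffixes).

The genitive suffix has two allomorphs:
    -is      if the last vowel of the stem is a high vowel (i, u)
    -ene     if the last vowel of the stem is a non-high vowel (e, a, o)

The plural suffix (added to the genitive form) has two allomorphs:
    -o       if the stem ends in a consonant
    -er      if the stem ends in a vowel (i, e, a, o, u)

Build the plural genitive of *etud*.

etudiso

The last vowel of *etud* is /u/, which is a high vowel, so the genitive suffix is -is, giving *etudis*.
The genitive form *etudis*: final sound = /s/, a consonant → -o → *etudiso*.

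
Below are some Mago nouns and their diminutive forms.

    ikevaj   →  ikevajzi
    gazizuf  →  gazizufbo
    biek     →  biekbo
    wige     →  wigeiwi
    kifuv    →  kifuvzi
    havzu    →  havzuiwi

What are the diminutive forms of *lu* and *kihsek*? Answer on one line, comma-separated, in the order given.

The pattern is voicing of the final sound: -bo when the stem ends in a voiceless consonant (*gazizuf*, *biek*); -zi when the stem ends in a voiced consonant (*ikevaj*, *kifuv*); -iwi when the stem ends in a vowel (*wige*, *havzu*).
The final sound of *lu* is /u/, which is a vowel, so the suffix is -iwi, giving *luiwi*.
Since the final sound of *kihsek* is /k/ (a voiceless consonant), it takes -bo, giving *kihsekbo*.

luiwi, kihsekbo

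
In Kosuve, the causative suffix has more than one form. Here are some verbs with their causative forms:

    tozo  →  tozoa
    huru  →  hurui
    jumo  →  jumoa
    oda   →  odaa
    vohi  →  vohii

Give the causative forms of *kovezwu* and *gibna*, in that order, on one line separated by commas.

The alternation tracks the last vowel of the stem — -i when the last vowel of the stem is a high vowel (*huru*, *vohi*); -a when the last vowel of the stem is a non-high vowel (*tozo*, *jumo*, *oda*).
The last vowel of *kovezwu* is /u/, which is a high vowel, so the suffix is -i, giving *kovezwui*.
*gibna* — last vowel /a/ (a non-high vowel) → -a → *gibnaa*.

kovezwui, gibnaa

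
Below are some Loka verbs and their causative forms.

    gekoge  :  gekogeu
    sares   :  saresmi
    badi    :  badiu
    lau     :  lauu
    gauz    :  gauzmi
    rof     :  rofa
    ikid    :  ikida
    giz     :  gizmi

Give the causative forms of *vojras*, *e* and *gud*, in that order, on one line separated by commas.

vojrasmi, eu, guda

The alternation tracks the final sound of the stem — -mi when the stem ends in a sibilant (*sares*, *gauz*, *giz*); -a when the stem ends in a non-sibilant consonant (*rof*, *ikid*); -u when the stem ends in a vowel (*gekoge*, *badi*, *lau*).
*vojras* — final sound /s/ (a sibilant) → -mi → *vojrasmi*.
Since the final sound of *e* is /e/ (a vowel), it takes -u, giving *eu*.
The final sound of *gud* is /d/, which is a non-sibilant consonant, so the suffix is -a, giving *guda*.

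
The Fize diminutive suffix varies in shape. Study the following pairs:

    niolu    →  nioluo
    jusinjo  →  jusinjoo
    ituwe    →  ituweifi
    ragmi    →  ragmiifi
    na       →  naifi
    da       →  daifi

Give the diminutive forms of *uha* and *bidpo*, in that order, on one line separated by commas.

uhaifi, bidpoo

The pattern is rounding harmony: -o when the last vowel of the stem is a rounded vowel (*niolu*, *jusinjo*); -ifi when the last vowel of the stem is an unrounded vowel (*ituwe*, *ragmi*, *na*, *da*).
Since the last vowel of *uha* is /a/ (an unrounded vowel), it takes -ifi, giving *uhaifi*.
*bidpo*: last vowel = /o/, a rounded vowel → -o → *bidpoo*.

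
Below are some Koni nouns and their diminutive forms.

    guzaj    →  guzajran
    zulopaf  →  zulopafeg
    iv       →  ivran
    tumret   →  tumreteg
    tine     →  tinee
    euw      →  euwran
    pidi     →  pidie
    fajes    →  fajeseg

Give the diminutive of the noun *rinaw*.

rinawran

The pattern is voicing of the final sound: -eg when the stem ends in a voiceless consonant (*zulopaf*, *tumret*, *fajes*); -ran when the stem ends in a voiced consonant (*guzaj*, *iv*, *euw*); -e when the stem ends in a vowel (*tine*, *pidi*).
*rinaw*: final sound = /w/, a voiced consonant → -ran → *rinawran*.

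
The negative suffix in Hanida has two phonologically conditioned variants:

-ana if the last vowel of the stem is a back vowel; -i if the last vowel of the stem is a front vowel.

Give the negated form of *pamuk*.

*pamuk*: last vowel = /u/, a back vowel → -ana → *pamukana*.

pamukana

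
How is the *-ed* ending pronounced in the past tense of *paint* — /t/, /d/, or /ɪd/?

/ɪd/

The stem *paint* ends in /t/ or /d/.
The -ed suffix is realized as /ɪd/ after /t, d/; as /t/ after other voiceless consonants; and as /d/ after other voiced sounds.
So -ed on *paint* is pronounced /ɪd/.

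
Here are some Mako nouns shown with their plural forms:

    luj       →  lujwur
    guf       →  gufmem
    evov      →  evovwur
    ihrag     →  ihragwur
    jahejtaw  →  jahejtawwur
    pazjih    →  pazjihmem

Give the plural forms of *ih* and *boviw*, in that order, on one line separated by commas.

The suffix is conditioned by the final consonant: -mem when the stem ends in a voiceless consonant (*guf*, *pazjih*); -wur when the stem ends in a voiced consonant (*luj*, *evov*, *ihrag*, *jahejtaw*).
*ih*: final consonant = /h/, voiceless → -mem → *ihmem*.
Since the final consonant of *boviw* is /w/ (voiced), it takes -wur, giving *boviwwur*.

ihmem, boviwwur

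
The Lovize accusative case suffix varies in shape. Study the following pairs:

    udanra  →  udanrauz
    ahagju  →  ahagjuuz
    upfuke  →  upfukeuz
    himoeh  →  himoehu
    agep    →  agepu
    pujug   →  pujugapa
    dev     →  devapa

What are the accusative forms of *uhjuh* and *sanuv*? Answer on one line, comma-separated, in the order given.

The pattern is voicing of the final sound: -u when the stem ends in a voiceless consonant (*himoeh*, *agep*); -apa when the stem ends in a voiced consonant (*pujug*, *dev*); -uz when the stem ends in a vowel (*udanra*, *ahagju*, *upfuke*).
*uhjuh* — final sound /h/ (a voiceless consonant) → -u → *uhjuhu*.
*sanuv*: final sound = /v/, a voiced consonant → -apa → *sanuvapa*.

uhjuhu, sanuvapa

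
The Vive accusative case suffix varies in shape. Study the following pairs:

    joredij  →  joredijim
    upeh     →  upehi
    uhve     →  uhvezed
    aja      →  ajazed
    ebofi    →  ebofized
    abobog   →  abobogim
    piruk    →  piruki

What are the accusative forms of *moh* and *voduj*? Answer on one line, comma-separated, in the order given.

mohi, vodujim

The suffix is conditioned by the final sound: -i when the stem ends in a voiceless consonant (*upeh*, *piruk*); -im when the stem ends in a voiced consonant (*joredij*, *abobog*); -zed when the stem ends in a vowel (*uhve*, *aja*, *ebofi*).
*moh* — final sound /h/ (a voiceless consonant) → -i → *mohi*.
Since the final sound of *voduj* is /j/ (a voiced consonant), it takes -im, giving *vodujim*.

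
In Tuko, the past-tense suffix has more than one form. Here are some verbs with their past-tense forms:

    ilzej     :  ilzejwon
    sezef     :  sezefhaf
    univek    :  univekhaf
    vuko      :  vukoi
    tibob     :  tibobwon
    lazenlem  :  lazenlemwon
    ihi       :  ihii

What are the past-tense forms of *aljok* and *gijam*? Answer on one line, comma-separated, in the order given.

aljokhaf, gijamwon

The alternation tracks the final sound of the stem — -haf when the stem ends in a voiceless consonant (*sezef*, *univek*); -won when the stem ends in a voiced consonant (*ilzej*, *tibob*, *lazenlem*); -i when the stem ends in a vowel (*vuko*, *ihi*).
Since the final sound of *aljok* is /k/ (a voiceless consonant), it takes -haf, giving *aljokhaf*.
*gijam*: final sound = /m/, a voiced consonant → -won → *gijamwon*.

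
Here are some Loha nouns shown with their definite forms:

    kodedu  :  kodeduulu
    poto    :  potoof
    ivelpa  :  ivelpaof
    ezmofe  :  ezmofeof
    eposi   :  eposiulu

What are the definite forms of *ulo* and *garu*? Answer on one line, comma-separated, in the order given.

uloof, garuulu

The suffix is conditioned by the last vowel: -ulu when the last vowel of the stem is a high vowel (*kodedu*, *eposi*); -of when the last vowel of the stem is a non-high vowel (*poto*, *ivelpa*, *ezmofe*).
*ulo*: last vowel = /o/, a non-high vowel → -of → *uloof*.
The last vowel of *garu* is /u/, which is a high vowel, so the suffix is -ulu, giving *garuulu*.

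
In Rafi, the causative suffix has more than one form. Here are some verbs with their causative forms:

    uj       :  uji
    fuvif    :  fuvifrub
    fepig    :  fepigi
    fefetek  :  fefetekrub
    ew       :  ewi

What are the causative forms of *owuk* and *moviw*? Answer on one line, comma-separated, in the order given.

owukrub, moviwi

Looking at the final consonant of each stem: -rub when the stem ends in a voiceless consonant (*fuvif*, *fefetek*); -i when the stem ends in a voiced consonant (*uj*, *fepig*, *ew*).
The final consonant of *owuk* is /k/, which is voiceless, so the suffix is -rub, giving *owukrub*.
*moviw* — final consonant /w/ (voiced) → -i → *moviwi*.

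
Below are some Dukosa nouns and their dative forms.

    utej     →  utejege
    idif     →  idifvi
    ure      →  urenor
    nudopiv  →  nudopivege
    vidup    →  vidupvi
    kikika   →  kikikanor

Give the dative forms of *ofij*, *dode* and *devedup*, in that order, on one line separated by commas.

Looking at the final sound of each stem: -vi when the stem ends in a voiceless consonant (*idif*, *vidup*); -ege when the stem ends in a voiced consonant (*utej*, *nudopiv*); -nor when the stem ends in a vowel (*ure*, *kikika*).
*ofij* — final sound /j/ (a voiced consonant) → -ege → *ofijege*.
The final sound of *dode* is /e/, which is a vowel, so the suffix is -nor, giving *dodenor*.
*devedup* — final sound /p/ (a voiceless consonant) → -vi → *devedupvi*.

ofijege, dodenor, devedupvi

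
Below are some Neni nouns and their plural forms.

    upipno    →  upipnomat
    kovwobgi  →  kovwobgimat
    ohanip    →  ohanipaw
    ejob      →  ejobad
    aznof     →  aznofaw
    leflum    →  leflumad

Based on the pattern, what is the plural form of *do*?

domat

The pattern is voicing of the final sound: -aw when the stem ends in a voiceless consonant (*ohanip*, *aznof*); -ad when the stem ends in a voiced consonant (*ejob*, *leflum*); -mat when the stem ends in a vowel (*upipno*, *kovwobgi*).
The final sound of *do* is /o/, which is a vowel, so the suffix is -mat, giving *domat*.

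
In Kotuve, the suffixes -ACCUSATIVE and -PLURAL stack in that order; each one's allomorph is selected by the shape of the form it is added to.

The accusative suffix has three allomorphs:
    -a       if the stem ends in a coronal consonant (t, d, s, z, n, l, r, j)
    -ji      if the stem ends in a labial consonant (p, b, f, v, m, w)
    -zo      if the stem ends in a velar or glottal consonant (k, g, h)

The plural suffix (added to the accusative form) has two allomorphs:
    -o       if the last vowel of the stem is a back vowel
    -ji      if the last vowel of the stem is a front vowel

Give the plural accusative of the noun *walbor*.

walborao

*walbor*: final consonant = /r/, coronal → -a → *walbora*.
The accusative form *walbora* — last vowel /a/ (a back vowel) → -o → *walborao*.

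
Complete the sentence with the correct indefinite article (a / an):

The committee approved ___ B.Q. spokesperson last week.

a

The indefinite article is chosen by the initial *sound* of the following word, not its spelling.
The initialism *B.Q.* is read letter by letter; the first letter, B, is pronounced /biː/, which begins with a consonant sound.
So the article is *a*: The committee approved a B.Q. spokesperson last week.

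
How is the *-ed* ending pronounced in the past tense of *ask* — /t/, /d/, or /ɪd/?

/t/

The stem *ask* ends in a voiceless consonant other than /t/.
The -ed suffix is realized as /ɪd/ after /t, d/; as /t/ after other voiceless consonants; and as /d/ after other voiced sounds.
So -ed on *ask* is pronounced /t/.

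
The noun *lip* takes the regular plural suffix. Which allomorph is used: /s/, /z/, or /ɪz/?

The stem *lip* ends in a voiceless non-sibilant consonant.
The plural suffix surfaces as /ɪz/ after sibilants, /s/ after other voiceless consonants, and /z/ after other voiced sounds.
So the plural -s on *lip* is pronounced /s/.

/s/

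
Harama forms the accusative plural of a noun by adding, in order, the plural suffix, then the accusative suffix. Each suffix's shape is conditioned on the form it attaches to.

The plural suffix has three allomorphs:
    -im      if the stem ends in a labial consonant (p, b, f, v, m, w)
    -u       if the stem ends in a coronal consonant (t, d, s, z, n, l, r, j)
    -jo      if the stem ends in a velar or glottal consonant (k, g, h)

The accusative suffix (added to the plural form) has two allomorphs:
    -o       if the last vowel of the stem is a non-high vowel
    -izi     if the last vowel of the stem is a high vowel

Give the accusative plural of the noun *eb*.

ebimizi

The final consonant of *eb* is /b/, which is labial, so the plural suffix is -im, giving *ebim*.
The plural form *ebim*: last vowel = /i/, a high vowel → -izi → *ebimizi*.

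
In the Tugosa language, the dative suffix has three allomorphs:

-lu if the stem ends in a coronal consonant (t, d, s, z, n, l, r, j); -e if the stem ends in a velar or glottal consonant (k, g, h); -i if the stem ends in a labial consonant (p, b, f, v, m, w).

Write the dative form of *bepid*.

bepidlu

The final consonant of *bepid* is /d/, which is coronal, so the suffix is -lu, giving *bepidlu*.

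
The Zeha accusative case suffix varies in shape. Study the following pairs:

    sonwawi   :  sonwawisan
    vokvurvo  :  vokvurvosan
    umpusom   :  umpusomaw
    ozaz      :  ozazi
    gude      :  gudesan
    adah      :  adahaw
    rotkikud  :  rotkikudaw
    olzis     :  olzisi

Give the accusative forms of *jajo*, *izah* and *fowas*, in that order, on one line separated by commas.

The alternation tracks the final sound of the stem — -i when the stem ends in a sibilant (*ozaz*, *olzis*); -aw when the stem ends in a non-sibilant consonant (*umpusom*, *adah*, *rotkikud*); -san when the stem ends in a vowel (*sonwawi*, *vokvurvo*, *gude*).
Since the final sound of *jajo* is /o/ (a vowel), it takes -san, giving *jajosan*.
Since the final sound of *izah* is /h/ (a non-sibilant consonant), it takes -aw, giving *izahaw*.
*fowas*: final sound = /s/, a sibilant → -i → *fowasi*.

jajosan, izahaw, fowasi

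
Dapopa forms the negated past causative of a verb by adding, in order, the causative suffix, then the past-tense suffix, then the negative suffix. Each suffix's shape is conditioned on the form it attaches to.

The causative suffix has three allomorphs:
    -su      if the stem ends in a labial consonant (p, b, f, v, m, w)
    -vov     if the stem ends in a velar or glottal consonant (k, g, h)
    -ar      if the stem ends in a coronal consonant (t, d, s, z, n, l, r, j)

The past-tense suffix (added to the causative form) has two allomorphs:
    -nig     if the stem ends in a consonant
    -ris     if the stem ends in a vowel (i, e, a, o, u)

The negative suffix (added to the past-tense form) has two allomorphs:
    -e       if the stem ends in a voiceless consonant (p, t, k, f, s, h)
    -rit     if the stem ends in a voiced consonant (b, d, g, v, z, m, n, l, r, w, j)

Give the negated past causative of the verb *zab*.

zabsurise

The final consonant of *zab* is /b/, which is labial, so the causative suffix is -su, giving *zabsu*.
Since the final sound of the causative form *zabsu* is /u/ (a vowel), it takes -ris, giving *zabsuris*.
Since the final consonant of the past-tense form *zabsuris* is /s/ (voiceless), it takes -e, giving *zabsurise*.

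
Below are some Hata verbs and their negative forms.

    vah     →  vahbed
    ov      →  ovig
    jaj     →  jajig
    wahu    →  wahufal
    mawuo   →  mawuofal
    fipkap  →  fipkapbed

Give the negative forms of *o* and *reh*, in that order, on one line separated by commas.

ofal, rehbed

The alternation tracks the final sound of the stem — -bed when the stem ends in a voiceless consonant (*vah*, *fipkap*); -ig when the stem ends in a voiced consonant (*ov*, *jaj*); -fal when the stem ends in a vowel (*wahu*, *mawuo*).
The final sound of *o* is /o/, which is a vowel, so the suffix is -fal, giving *ofal*.
*reh*: final sound = /h/, a voiceless consonant → -bed → *rehbed*.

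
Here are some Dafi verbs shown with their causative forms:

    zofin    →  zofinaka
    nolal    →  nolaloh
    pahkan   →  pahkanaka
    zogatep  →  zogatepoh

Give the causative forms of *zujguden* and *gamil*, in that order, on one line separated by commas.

zujgudenaka, gamiloh

The pattern is nasality of the final consonant: -aka when the stem ends in a nasal (*zofin*, *pahkan*); -oh when the stem ends in a non-nasal consonant (*nolal*, *zogatep*).
Since the final consonant of *zujguden* is /n/ (a nasal), it takes -aka, giving *zujgudenaka*.
*gamil*: final consonant = /l/, non-nasal → -oh → *gamiloh*.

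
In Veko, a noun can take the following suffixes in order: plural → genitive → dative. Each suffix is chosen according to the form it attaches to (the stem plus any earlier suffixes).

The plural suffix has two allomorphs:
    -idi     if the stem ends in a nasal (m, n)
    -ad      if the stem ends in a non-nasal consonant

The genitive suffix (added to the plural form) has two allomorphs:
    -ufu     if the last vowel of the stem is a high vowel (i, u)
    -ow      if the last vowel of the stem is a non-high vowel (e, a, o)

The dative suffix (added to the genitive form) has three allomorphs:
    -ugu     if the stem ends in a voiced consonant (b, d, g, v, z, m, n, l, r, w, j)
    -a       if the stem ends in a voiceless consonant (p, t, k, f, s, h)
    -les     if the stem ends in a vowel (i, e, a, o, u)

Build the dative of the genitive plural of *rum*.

rumidiufules

*rum*: final consonant = /m/, a nasal → -idi → *rumidi*.
Since the last vowel of the plural form *rumidi* is /i/ (a high vowel), it takes -ufu, giving *rumidiufu*.
Since the final sound of the genitive form *rumidiufu* is /u/ (a vowel), it takes -les, giving *rumidiufules*.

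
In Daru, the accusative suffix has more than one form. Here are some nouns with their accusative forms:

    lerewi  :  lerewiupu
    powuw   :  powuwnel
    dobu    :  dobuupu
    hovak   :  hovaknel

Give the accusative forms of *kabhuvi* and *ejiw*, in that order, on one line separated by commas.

kabhuviupu, ejiwnel

The suffix is conditioned by the final sound: -nel when the stem ends in a consonant (*powuw*, *hovak*); -upu when the stem ends in a vowel (*lerewi*, *dobu*).
*kabhuvi* — final sound /i/ (a vowel) → -upu → *kabhuviupu*.
Since the final sound of *ejiw* is /w/ (a consonant), it takes -nel, giving *ejiwnel*.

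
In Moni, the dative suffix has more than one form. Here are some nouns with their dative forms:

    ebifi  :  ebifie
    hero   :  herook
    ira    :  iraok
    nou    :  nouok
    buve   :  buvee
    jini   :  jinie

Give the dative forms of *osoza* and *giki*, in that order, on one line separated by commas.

osozaok, gikie

The alternation tracks the last vowel of the stem — -e when the last vowel of the stem is a front vowel (*ebifi*, *buve*, *jini*); -ok when the last vowel of the stem is a back vowel (*hero*, *ira*, *nou*).
The last vowel of *osoza* is /a/, which is a back vowel, so the suffix is -ok, giving *osozaok*.
The last vowel of *giki* is /i/, which is a front vowel, so the suffix is -e, giving *gikie*.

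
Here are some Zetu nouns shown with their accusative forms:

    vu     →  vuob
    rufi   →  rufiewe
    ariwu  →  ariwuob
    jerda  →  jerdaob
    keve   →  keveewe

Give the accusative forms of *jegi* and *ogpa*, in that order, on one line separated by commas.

jegiewe, ogpaob

The pattern is front/back vowel harmony: -ewe when the last vowel of the stem is a front vowel (*rufi*, *keve*); -ob when the last vowel of the stem is a back vowel (*vu*, *ariwu*, *jerda*).
The last vowel of *jegi* is /i/, which is a front vowel, so the suffix is -ewe, giving *jegiewe*.
The last vowel of *ogpa* is /a/, which is a back vowel, so the suffix is -ob, giving *ogpaob*.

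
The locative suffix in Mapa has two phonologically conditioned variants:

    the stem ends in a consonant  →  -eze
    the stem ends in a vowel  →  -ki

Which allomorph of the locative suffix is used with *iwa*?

-ki

*iwa* — final sound /a/ (a vowel) → -ki.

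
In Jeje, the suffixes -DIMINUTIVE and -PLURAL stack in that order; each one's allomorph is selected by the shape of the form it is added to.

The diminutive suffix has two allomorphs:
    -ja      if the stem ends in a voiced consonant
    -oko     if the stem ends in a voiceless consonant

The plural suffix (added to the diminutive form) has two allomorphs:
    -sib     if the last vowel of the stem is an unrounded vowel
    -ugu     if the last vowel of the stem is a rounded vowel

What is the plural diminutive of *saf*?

*saf*: final consonant = /f/, voiceless → -oko → *safoko*.
The last vowel of the diminutive form *safoko* is /o/, which is a rounded vowel, so the plural suffix is -ugu, giving *safokougu*.

safokougu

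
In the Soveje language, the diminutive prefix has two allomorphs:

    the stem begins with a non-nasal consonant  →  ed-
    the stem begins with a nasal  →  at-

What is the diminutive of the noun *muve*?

The first consonant of *muve* is /m/, which is a nasal, so the prefix is at-, giving *atmuve*.

atmuve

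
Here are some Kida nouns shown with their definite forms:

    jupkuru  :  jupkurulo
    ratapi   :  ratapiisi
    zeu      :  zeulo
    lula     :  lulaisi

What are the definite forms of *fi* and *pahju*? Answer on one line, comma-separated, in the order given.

fiisi, pahjulo

The suffix is conditioned by the last vowel: -lo when the last vowel of the stem is a rounded vowel (*jupkuru*, *zeu*); -isi when the last vowel of the stem is an unrounded vowel (*ratapi*, *lula*).
Since the last vowel of *fi* is /i/ (an unrounded vowel), it takes -isi, giving *fiisi*.
*pahju* — last vowel /u/ (a rounded vowel) → -lo → *pahjulo*.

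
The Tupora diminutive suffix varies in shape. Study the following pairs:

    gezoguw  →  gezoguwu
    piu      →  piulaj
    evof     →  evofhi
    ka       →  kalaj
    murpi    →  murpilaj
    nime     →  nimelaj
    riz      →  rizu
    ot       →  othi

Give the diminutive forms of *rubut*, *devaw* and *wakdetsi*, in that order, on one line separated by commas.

The alternation tracks the final sound of the stem — -hi when the stem ends in a voiceless consonant (*evof*, *ot*); -u when the stem ends in a voiced consonant (*gezoguw*, *riz*); -laj when the stem ends in a vowel (*piu*, *ka*, *murpi*, *nime*).
*rubut*: final sound = /t/, a voiceless consonant → -hi → *rubuthi*.
*devaw* — final sound /w/ (a voiced consonant) → -u → *devawu*.
Since the final sound of *wakdetsi* is /i/ (a vowel), it takes -laj, giving *wakdetsilaj*.

rubuthi, devawu, wakdetsilaj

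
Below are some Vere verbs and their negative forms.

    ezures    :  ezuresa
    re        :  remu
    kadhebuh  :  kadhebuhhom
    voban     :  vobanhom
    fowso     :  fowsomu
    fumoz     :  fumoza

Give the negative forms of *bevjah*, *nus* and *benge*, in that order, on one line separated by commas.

bevjahhom, nusa, bengemu

The alternation tracks the final sound of the stem — -a when the stem ends in a sibilant (*ezures*, *fumoz*); -hom when the stem ends in a non-sibilant consonant (*kadhebuh*, *voban*); -mu when the stem ends in a vowel (*re*, *fowso*).
The final sound of *bevjah* is /h/, which is a non-sibilant consonant, so the suffix is -hom, giving *bevjahhom*.
*nus* — final sound /s/ (a sibilant) → -a → *nusa*.
The final sound of *benge* is /e/, which is a vowel, so the suffix is -mu, giving *bengemu*.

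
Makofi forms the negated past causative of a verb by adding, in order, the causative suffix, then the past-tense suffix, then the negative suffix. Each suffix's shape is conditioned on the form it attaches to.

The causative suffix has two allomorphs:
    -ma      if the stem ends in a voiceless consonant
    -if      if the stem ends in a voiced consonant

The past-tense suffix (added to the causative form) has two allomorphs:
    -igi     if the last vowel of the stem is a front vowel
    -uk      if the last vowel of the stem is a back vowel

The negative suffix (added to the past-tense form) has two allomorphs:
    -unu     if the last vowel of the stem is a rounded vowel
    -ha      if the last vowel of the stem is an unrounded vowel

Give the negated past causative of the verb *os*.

*os*: final consonant = /s/, voiceless → -ma → *osma*.
Since the last vowel of the causative form *osma* is /a/ (a back vowel), it takes -uk, giving *osmauk*.
The last vowel of the past-tense form *osmauk* is /u/, which is a rounded vowel, so the negative suffix is -unu, giving *osmaukunu*.

osmaukunu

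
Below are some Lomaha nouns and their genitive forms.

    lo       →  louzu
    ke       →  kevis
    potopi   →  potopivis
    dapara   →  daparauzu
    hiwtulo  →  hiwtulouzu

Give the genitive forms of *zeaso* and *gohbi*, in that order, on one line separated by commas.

zeasouzu, gohbivis

Looking at the last vowel of each stem: -vis when the last vowel of the stem is a front vowel (*ke*, *potopi*); -uzu when the last vowel of the stem is a back vowel (*lo*, *dapara*, *hiwtulo*).
*zeaso*: last vowel = /o/, a back vowel → -uzu → *zeasouzu*.
*gohbi* — last vowel /i/ (a front vowel) → -vis → *gohbivis*.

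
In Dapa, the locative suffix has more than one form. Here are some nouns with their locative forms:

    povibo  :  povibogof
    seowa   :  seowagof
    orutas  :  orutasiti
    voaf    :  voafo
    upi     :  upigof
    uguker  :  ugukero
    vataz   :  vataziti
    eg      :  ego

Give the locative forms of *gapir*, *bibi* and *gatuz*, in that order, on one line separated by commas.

Looking at the final sound of each stem: -iti when the stem ends in a sibilant (*orutas*, *vataz*); -o when the stem ends in a non-sibilant consonant (*voaf*, *uguker*, *eg*); -gof when the stem ends in a vowel (*povibo*, *seowa*, *upi*).
*gapir* — final sound /r/ (a non-sibilant consonant) → -o → *gapiro*.
*bibi*: final sound = /i/, a vowel → -gof → *bibigof*.
*gatuz*: final sound = /z/, a sibilant → -iti → *gatuziti*.

gapiro, bibigof, gatuziti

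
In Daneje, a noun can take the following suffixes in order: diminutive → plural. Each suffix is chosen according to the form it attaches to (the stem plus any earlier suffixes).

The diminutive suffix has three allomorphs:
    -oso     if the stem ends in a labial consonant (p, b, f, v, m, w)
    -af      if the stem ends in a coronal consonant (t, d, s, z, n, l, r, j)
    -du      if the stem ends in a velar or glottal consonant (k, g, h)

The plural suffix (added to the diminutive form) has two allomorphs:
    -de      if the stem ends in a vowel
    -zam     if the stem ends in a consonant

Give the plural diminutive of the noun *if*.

ifosode

*if* — final consonant /f/ (labial) → -oso → *ifoso*.
Since the final sound of the diminutive form *ifoso* is /o/ (a vowel), it takes -de, giving *ifosode*.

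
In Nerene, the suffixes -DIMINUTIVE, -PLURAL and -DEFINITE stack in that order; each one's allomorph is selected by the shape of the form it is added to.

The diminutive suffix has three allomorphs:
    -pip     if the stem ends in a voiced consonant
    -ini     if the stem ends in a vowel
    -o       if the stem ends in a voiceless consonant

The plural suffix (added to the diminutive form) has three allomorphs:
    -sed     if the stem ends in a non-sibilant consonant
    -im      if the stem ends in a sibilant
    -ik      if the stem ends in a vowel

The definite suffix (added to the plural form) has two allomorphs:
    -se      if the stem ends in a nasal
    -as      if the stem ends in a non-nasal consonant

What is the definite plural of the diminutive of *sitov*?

*sitov* — final sound /v/ (a voiced consonant) → -pip → *sitovpip*.
The diminutive form *sitovpip* — final sound /p/ (a non-sibilant consonant) → -sed → *sitovpipsed*.
The final consonant of the plural form *sitovpipsed* is /d/, which is non-nasal, so the definite suffix is -as, giving *sitovpipsedas*.

sitovpipsedas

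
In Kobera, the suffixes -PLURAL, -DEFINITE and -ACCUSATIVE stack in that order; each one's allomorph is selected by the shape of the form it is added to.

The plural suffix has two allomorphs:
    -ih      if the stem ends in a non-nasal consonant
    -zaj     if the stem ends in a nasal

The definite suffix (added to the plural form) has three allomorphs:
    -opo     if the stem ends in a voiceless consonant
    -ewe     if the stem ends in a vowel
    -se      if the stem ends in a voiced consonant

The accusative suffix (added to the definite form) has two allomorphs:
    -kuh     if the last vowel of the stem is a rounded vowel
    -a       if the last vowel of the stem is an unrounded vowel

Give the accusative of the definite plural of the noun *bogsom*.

Since the final consonant of *bogsom* is /m/ (a nasal), it takes -zaj, giving *bogsomzaj*.
The plural form *bogsomzaj*: final sound = /j/, a voiced consonant → -se → *bogsomzajse*.
The last vowel of the definite form *bogsomzajse* is /e/, which is an unrounded vowel, so the accusative suffix is -a, giving *bogsomzajsea*.

bogsomzajsea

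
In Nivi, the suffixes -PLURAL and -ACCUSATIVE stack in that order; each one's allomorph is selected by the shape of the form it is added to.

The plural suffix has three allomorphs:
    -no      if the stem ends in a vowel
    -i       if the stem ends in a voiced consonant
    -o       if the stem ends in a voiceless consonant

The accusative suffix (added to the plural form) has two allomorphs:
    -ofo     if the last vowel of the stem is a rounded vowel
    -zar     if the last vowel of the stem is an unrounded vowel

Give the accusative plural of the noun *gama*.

*gama*: final sound = /a/, a vowel → -no → *gamano*.
The plural form *gamano* — last vowel /o/ (a rounded vowel) → -ofo → *gamanoofo*.

gamanoofo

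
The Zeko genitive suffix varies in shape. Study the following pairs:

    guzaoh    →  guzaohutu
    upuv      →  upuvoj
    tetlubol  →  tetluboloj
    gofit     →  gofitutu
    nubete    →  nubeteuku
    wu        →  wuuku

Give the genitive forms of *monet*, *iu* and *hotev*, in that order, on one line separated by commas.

monetutu, iuuku, hotevoj

The suffix is conditioned by the final sound: -utu when the stem ends in a voiceless consonant (*guzaoh*, *gofit*); -oj when the stem ends in a voiced consonant (*upuv*, *tetlubol*); -uku when the stem ends in a vowel (*nubete*, *wu*).
Since the final sound of *monet* is /t/ (a voiceless consonant), it takes -utu, giving *monetutu*.
Since the final sound of *iu* is /u/ (a vowel), it takes -uku, giving *iuuku*.
The final sound of *hotev* is /v/, which is a voiced consonant, so the suffix is -oj, giving *hotevoj*.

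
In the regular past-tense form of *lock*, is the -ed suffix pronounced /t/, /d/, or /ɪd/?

The stem *lock* ends in a voiceless consonant other than /t/.
The -ed suffix is realized as /ɪd/ after /t, d/; as /t/ after other voiceless consonants; and as /d/ after other voiced sounds.
So -ed on *lock* is pronounced /t/.

/t/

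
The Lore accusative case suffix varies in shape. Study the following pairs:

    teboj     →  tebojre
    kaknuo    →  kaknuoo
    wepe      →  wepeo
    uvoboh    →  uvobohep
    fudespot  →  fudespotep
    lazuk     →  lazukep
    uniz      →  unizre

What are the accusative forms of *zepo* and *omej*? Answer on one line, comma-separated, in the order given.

zepoo, omejre

The alternation tracks the final sound of the stem — -ep when the stem ends in a voiceless consonant (*uvoboh*, *fudespot*, *lazuk*); -re when the stem ends in a voiced consonant (*teboj*, *uniz*); -o when the stem ends in a vowel (*kaknuo*, *wepe*).
The final sound of *zepo* is /o/, which is a vowel, so the suffix is -o, giving *zepoo*.
*omej*: final sound = /j/, a voiced consonant → -re → *omejre*.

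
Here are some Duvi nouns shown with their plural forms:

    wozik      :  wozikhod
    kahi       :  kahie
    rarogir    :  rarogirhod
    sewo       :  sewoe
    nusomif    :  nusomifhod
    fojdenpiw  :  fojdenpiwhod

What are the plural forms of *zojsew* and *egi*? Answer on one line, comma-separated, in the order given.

The alternation tracks the final sound of the stem — -hod when the stem ends in a consonant (*wozik*, *rarogir*, *nusomif*, *fojdenpiw*); -e when the stem ends in a vowel (*kahi*, *sewo*).
*zojsew* — final sound /w/ (a consonant) → -hod → *zojsewhod*.
Since the final sound of *egi* is /i/ (a vowel), it takes -e, giving *egie*.

zojsewhod, egie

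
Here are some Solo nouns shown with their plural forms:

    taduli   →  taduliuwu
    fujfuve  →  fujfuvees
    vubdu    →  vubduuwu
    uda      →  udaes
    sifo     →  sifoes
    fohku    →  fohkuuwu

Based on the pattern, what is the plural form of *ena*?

enaes

The suffix is conditioned by the last vowel: -uwu when the last vowel of the stem is a high vowel (*taduli*, *vubdu*, *fohku*); -es when the last vowel of the stem is a non-high vowel (*fujfuve*, *uda*, *sifo*).
*ena*: last vowel = /a/, a non-high vowel → -es → *enaes*.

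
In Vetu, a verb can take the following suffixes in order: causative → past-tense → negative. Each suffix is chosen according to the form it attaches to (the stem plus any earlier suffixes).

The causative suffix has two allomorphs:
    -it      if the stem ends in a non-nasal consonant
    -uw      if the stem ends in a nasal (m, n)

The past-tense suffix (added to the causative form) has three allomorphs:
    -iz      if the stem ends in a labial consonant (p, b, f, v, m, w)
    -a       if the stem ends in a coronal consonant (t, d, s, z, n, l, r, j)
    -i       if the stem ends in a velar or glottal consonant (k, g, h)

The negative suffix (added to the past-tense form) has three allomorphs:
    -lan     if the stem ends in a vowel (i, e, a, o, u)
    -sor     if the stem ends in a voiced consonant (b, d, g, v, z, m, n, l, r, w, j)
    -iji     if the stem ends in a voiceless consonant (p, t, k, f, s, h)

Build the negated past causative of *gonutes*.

gonutesitalan

*gonutes*: final consonant = /s/, non-nasal → -it → *gonutesit*.
The final consonant of the causative form *gonutesit* is /t/, which is coronal, so the past-tense suffix is -a, giving *gonutesita*.
The past-tense form *gonutesita* — final sound /a/ (a vowel) → -lan → *gonutesitalan*.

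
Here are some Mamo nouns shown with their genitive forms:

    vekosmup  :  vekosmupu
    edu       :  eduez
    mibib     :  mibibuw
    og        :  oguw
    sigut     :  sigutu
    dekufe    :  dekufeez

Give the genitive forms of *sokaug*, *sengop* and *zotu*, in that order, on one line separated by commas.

The suffix is conditioned by the final sound: -u when the stem ends in a voiceless consonant (*vekosmup*, *sigut*); -uw when the stem ends in a voiced consonant (*mibib*, *og*); -ez when the stem ends in a vowel (*edu*, *dekufe*).
The final sound of *sokaug* is /g/, which is a voiced consonant, so the suffix is -uw, giving *sokauguw*.
*sengop*: final sound = /p/, a voiceless consonant → -u → *sengopu*.
*zotu*: final sound = /u/, a vowel → -ez → *zotuez*.

sokauguw, sengopu, zotuez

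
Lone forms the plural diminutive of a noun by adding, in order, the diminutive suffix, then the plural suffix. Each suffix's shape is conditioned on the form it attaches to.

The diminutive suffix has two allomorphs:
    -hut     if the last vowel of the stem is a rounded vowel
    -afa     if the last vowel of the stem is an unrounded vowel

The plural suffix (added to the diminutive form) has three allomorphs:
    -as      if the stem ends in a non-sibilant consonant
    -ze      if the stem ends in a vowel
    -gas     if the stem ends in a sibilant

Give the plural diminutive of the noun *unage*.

*unage* — last vowel /e/ (an unrounded vowel) → -afa → *unageafa*.
The final sound of the diminutive form *unageafa* is /a/, which is a vowel, so the plural suffix is -ze, giving *unageafaze*.

unageafaze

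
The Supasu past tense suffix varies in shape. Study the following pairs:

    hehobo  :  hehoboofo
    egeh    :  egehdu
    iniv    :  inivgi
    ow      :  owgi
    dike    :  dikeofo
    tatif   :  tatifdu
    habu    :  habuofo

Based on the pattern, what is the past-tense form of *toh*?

tohdu

The suffix is conditioned by the final sound: -du when the stem ends in a voiceless consonant (*egeh*, *tatif*); -gi when the stem ends in a voiced consonant (*iniv*, *ow*); -ofo when the stem ends in a vowel (*hehobo*, *dike*, *habu*).
Since the final sound of *toh* is /h/ (a voiceless consonant), it takes -du, giving *tohdu*.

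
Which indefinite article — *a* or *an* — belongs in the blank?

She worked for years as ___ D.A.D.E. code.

a

The indefinite article is chosen by the initial *sound* of the following word, not its spelling.
The initialism *D.A.D.E.* is read letter by letter; the first letter, D, is pronounced /diː/, which begins with a consonant sound.
So the article is *a*: She worked for years as a D.A.D.E. code.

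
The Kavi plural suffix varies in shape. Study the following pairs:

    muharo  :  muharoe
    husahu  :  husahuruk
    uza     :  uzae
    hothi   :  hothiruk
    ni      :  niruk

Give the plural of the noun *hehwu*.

hehwuruk

The alternation tracks the last vowel of the stem — -ruk when the last vowel of the stem is a high vowel (*husahu*, *hothi*, *ni*); -e when the last vowel of the stem is a non-high vowel (*muharo*, *uza*).
*hehwu* — last vowel /u/ (a high vowel) → -ruk → *hehwuruk*.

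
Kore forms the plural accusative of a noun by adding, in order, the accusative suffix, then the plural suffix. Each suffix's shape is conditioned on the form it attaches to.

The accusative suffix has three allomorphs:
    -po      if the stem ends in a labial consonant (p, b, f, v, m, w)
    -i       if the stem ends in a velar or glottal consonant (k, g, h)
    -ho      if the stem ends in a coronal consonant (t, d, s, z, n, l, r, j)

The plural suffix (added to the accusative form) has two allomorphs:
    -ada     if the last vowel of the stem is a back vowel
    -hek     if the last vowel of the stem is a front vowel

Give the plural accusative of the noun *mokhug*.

mokhugihek

Since the final consonant of *mokhug* is /g/ (velar/glottal), it takes -i, giving *mokhugi*.
Since the last vowel of the accusative form *mokhugi* is /i/ (a front vowel), it takes -hek, giving *mokhugihek*.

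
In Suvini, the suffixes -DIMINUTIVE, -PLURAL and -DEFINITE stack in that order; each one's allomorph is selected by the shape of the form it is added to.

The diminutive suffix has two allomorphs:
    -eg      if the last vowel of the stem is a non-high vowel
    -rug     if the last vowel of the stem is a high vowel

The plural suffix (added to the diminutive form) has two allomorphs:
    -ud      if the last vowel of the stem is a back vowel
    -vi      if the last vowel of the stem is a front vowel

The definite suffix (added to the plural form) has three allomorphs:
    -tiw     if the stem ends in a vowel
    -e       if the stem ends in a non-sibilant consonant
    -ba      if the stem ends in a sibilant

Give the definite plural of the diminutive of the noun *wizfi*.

The last vowel of *wizfi* is /i/, which is a high vowel, so the diminutive suffix is -rug, giving *wizfirug*.
Since the last vowel of the diminutive form *wizfirug* is /u/ (a back vowel), it takes -ud, giving *wizfirugud*.
Since the final sound of the plural form *wizfirugud* is /d/ (a non-sibilant consonant), it takes -e, giving *wizfirugude*.

wizfirugude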